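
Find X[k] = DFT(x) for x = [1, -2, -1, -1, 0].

X[k] = Σ(n=0 to 4) x[n] · ω_5^(nk)
where ω_5 = e^(-2πi/5)

Computing each X[k]:
X[0] = -3
X[1] = 2.0000+1.9021i
X[2] = 2.0000+1.1756i
X[3] = 2.0000-1.1756i
X[4] = 2.0000-1.9021i

X = [-3, 2.0000+1.9021i, 2.0000+1.1756i, 2.0000-1.1756i, 2.0000-1.9021i]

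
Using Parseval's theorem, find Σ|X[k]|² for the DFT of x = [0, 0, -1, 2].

Parseval: Σ|x[n]|² = (1/N)Σ|X[k]|², so Σ|X[k]|² = N·Σ|x[n]|² = 4·5.0000

Σ|X[k]|² = N·Σ|x[n]|² = 4·5.0000 = 20.0000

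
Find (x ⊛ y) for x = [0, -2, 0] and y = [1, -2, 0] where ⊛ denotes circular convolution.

(x ⊛ y)[n] = Σ(m=0 to 2) x[m] · y[(n-m) mod 3]

Computing each output sample:
(x ⊛ y)[0] = 0
(x ⊛ y)[1] = -2
(x ⊛ y)[2] = 4

x ⊛ y = [0, -2, 4]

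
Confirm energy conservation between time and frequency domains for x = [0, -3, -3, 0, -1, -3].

Time domain:
Σ|x[n]|² = |0|² + |-3|² + |-3|² + |0|² + |-1|² + |-3|² = 28.0000

Frequency domain:
(1/6)Σ|X[k]|² = (1/6)(|-10|² + |-1.0000+1.7321i|² + |5.0000-1.7321i|² + |2|² + |5.0000+1.7321i|² + |-1.0000-1.7321i|²) = (1/6)·168.0000 = 28.0000

Both sides agree, confirming Parseval's theorem.

Σ|x[n]|² = (1/N)Σ|X[k]|² = 28.0000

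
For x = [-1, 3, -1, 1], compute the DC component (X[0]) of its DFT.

X[0] = Σ(n=0 to 3) x[n] · ω_4^0 = Σ x[n]
= (-1) + (3) + (-1) + (1)

X[0] = 2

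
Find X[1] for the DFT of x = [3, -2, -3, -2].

X[1] = Σ(n=0 to 3) x[n] · ω_4^(1n) where ω_4 = e^(-2πi/4)
= (3)·ω_4^0 + (-2)·ω_4^1 + (-3)·ω_4^2 + (-2)·ω_4^3

X[1] = 6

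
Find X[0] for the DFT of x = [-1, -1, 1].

X[0] = Σ(n=0 to 2) x[n] · ω_3^0 = Σ x[n]
= (-1) + (-1) + (1)

X[0] = -1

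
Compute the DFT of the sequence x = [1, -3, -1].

X[k] = Σ(n=0 to 2) x[n] · ω_3^(nk)
where ω_3 = e^(-2πi/3)

Computing each X[k]:
X[0] = -3
X[1] = 3.0000+1.7321i
X[2] = 3.0000-1.7321i

X = [-3, 3.0000+1.7321i, 3.0000-1.7321i]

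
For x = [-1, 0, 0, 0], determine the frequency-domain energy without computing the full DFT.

Parseval: Σ|x[n]|² = (1/N)Σ|X[k]|², so Σ|X[k]|² = N·Σ|x[n]|² = 4·1.0000

Σ|X[k]|² = N·Σ|x[n]|² = 4·1.0000 = 4.0000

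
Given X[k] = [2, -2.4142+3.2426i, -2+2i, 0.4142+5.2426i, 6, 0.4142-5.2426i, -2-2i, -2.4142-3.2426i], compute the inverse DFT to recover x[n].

x[n] = (1/8) Σ(k=0 to 7) X[k] · e^(2πikn/8)

Computing each x[n]:
x[0] = 0
x[1] = -3
x[2] = 2
x[3] = -1
x[4] = 1
x[5] = 1
x[6] = 1
x[7] = 1

x = [0, -3, 2, -1, 1, 1, 1, 1]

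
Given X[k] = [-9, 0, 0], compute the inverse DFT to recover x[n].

x[n] = (1/3) Σ(k=0 to 2) X[k] · e^(2πikn/3)

Computing each x[n]:
x[0] = -3
x[1] = -3
x[2] = -3

x = [-3, -3, -3]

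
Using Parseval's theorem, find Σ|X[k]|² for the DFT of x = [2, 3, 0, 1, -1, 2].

Parseval: Σ|x[n]|² = (1/N)Σ|X[k]|², so Σ|X[k]|² = N·Σ|x[n]|² = 6·19.0000

Σ|X[k]|² = N·Σ|x[n]|² = 6·19.0000 = 114.0000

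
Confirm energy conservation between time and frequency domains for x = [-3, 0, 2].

Time domain:
Σ|x[n]|² = |-3|² + |0|² + |2|² = 13.0000

Frequency domain:
(1/3)Σ|X[k]|² = (1/3)(|-1|² + |-4.0000+1.7321i|² + |-4.0000-1.7321i|²) = (1/3)·39.0000 = 13.0000

Both sides agree, confirming Parseval's theorem.

Σ|x[n]|² = (1/N)Σ|X[k]|² = 13.0000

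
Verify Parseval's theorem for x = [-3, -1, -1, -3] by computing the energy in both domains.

Time domain:
Σ|x[n]|² = |-3|² + |-1|² + |-1|² + |-3|² = 20.0000

Frequency domain:
(1/4)Σ|X[k]|² = (1/4)(|-8|² + |-2-2i|² + |0|² + |-2+2i|²) = (1/4)·80.0000 = 20.0000

Both sides agree, confirming Parseval's theorem.

Σ|x[n]|² = (1/N)Σ|X[k]|² = 20.0000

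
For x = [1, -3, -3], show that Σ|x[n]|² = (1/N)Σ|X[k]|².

Time domain:
Σ|x[n]|² = |1|² + |-3|² + |-3|² = 19.0000

Frequency domain:
(1/3)Σ|X[k]|² = (1/3)(|-5|² + |4|² + |4|²) = (1/3)·57.0000 = 19.0000

Both sides agree, confirming Parseval's theorem.

Σ|x[n]|² = (1/N)Σ|X[k]|² = 19.0000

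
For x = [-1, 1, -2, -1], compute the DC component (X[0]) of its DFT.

X[0] = Σ(n=0 to 3) x[n] · ω_4^0 = Σ x[n]
= (-1) + (1) + (-2) + (-1)

X[0] = -3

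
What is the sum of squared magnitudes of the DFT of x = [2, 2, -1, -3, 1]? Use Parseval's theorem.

Parseval: Σ|x[n]|² = (1/N)Σ|X[k]|², so Σ|X[k]|² = N·Σ|x[n]|² = 5·19.0000

Σ|X[k]|² = N·Σ|x[n]|² = 5·19.0000 = 95.0000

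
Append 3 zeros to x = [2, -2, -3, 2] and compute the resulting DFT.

Original 4-point DFT: [-1, 5+4i, -1, 5-4i]
Zero-padded 7-point DFT provides frequency interpolation.

DFT_7([x, 0, ...]) = [-1, -0.3814+3.6207i, 6.3949+2.2119i, 1.4864-3.4276i, 1.4864+3.4276i, 6.3949-2.2119i, -0.3814-3.6207i]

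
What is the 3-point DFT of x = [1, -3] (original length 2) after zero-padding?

Original 2-point DFT: [-2, 4]
Zero-padded 3-point DFT provides frequency interpolation.

DFT_3([x, 0, ...]) = [-2, 2.5000+2.5981i, 2.5000-2.5981i]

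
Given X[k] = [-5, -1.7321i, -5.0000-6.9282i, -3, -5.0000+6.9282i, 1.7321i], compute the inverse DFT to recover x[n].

x[n] = (1/6) Σ(k=0 to 5) X[k] · e^(2πikn/6)

Computing each x[n]:
x[0] = -3
x[1] = 3
x[2] = -2
x[3] = -2
x[4] = 1
x[5] = -2

x = [-3, 3, -2, -2, 1, -2]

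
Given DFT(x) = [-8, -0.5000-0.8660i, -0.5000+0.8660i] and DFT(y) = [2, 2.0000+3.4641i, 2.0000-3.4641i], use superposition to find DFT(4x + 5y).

By linearity: DFT(4x + 5y) = 4·DFT(x) + 5·DFT(y)
= 4·[-8, -0.5000-0.8660i, -0.5000+0.8660i] + 5·[2, 2.0000+3.4641i, 2.0000-3.4641i]

Computing element-wise:
Z[0] = 4·(-8) + 5·(2) = -22
Z[1] = 4·(-0.5000-0.8660i) + 5·(2.0000+3.4641i) = 8.0000+13.8565i
Z[2] = 4·(-0.5000+0.8660i) + 5·(2.0000-3.4641i) = 8.0000-13.8565i

DFT(4x + 5y) = 4·X + 5·Y = [-22, 8.0000+13.8565i, 8.0000-13.8565i]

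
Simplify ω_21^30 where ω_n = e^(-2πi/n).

Since ω_21^21 = 1, powers reduce modulo 21.
30 mod 21 = 9
So ω_21^30 = ω_21^9 = e^(-2πi·9/21)

ω_21^30 = ω_21^9 = -0.9010-0.4339i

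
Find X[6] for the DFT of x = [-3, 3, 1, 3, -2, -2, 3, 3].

X[6] = Σ(n=0 to 7) x[n] · ω_8^(6n) where ω_8 = e^(-2πi/8)
= (-3)·ω_8^0 + (3)·ω_8^6 + (1)·ω_8^12 + (3)·ω_8^18 + (-2)·ω_8^24 + (-2)·ω_8^30 + (3)·ω_8^36 + (3)·ω_8^42

X[6] = -9-5i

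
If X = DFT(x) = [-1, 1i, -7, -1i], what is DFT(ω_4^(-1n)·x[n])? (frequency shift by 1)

Modulation property: DFT(ω_4^(-1n)·x[n]) = X[(k-1) mod 4], so circularly shift X by 1 positions.

X[k-1] = [-1i, -1, 1i, -7]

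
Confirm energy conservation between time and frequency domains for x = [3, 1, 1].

Time domain:
Σ|x[n]|² = |3|² + |1|² + |1|² = 11.0000

Frequency domain:
(1/3)Σ|X[k]|² = (1/3)(|5|² + |2|² + |2|²) = (1/3)·33.0000 = 11.0000

Both sides agree, confirming Parseval's theorem.

Σ|x[n]|² = (1/N)Σ|X[k]|² = 11.0000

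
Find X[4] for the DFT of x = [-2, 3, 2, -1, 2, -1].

X[4] = Σ(n=0 to 5) x[n] · ω_6^(4n) where ω_6 = e^(-2πi/6)
= (-2)·ω_6^0 + (3)·ω_6^4 + (2)·ω_6^8 + (-1)·ω_6^12 + (2)·ω_6^16 + (-1)·ω_6^20

X[4] = -6.0000+3.4641i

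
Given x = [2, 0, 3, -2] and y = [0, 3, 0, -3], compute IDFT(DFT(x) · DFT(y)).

(x ⊛ y)[n] = Σ(m=0 to 3) x[m] · y[(n-m) mod 4]

Computing each output sample:
(x ⊛ y)[0] = -6
(x ⊛ y)[1] = -3
(x ⊛ y)[2] = 6
(x ⊛ y)[3] = 3

x ⊛ y = [-6, -3, 6, 3]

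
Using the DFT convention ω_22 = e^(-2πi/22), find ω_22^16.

ω_22^16 = e^(-2πi·16/22)
= cos(-2π·16/22) + i·sin(-2π·16/22)
= cos(-32π/22) + i·sin(-32π/22)

ω_22^16 = cos(-32π/22) + i·sin(-32π/22) = -0.1423+0.9898i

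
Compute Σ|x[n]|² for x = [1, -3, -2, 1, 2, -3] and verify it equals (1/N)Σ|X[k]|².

Time domain:
Σ|x[n]|² = |1|² + |-3|² + |-2|² + |1|² + |2|² + |-3|² = 28.0000

Frequency domain:
(1/6)Σ|X[k]|² = (1/6)(|-4|² + |-3.0000+3.4641i|² + |5.0000-3.4641i|² + |6|² + |5.0000+3.4641i|² + |-3.0000-3.4641i|²) = (1/6)·168.0000 = 28.0000

Both sides agree, confirming Parseval's theorem.

Σ|x[n]|² = (1/N)Σ|X[k]|² = 28.0000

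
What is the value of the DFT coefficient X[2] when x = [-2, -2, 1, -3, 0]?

X[2] = Σ(n=0 to 4) x[n] · ω_5^(2n) where ω_5 = e^(-2πi/5)
= (-2)·ω_5^0 + (-2)·ω_5^2 + (1)·ω_5^4 + (-3)·ω_5^6 + (0)·ω_5^8

X[2] = -1.0000+4.9798i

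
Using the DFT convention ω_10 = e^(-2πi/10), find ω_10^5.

ω_10^5 = e^(-2πi·5/10)
= cos(-2π·5/10) + i·sin(-2π·5/10)
= cos(-10π/10) + i·sin(-10π/10)

ω_10^5 = cos(-10π/10) + i·sin(-10π/10) = -1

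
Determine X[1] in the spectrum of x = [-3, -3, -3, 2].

X[1] = Σ(n=0 to 3) x[n] · ω_4^(1n) where ω_4 = e^(-2πi/4)
= (-3)·ω_4^0 + (-3)·ω_4^1 + (-3)·ω_4^2 + (2)·ω_4^3

X[1] = 5i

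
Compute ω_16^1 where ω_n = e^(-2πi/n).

ω_16^1 = e^(-2πi·1/16)
= cos(-2π·1/16) + i·sin(-2π·1/16)
= cos(-2π/16) + i·sin(-2π/16)

ω_16^1 = cos(-2π/16) + i·sin(-2π/16) = 0.9239-0.3827i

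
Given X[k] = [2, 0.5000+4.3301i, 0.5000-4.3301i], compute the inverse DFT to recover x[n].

x[n] = (1/3) Σ(k=0 to 2) X[k] · e^(2πikn/3)

Computing each x[n]:
x[0] = 1
x[1] = -2
x[2] = 3

x = [1, -2, 3]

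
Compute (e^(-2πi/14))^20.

Since ω_14^14 = 1, powers reduce modulo 14.
20 mod 14 = 6
So ω_14^20 = ω_14^6 = e^(-2πi·6/14)

ω_14^20 = ω_14^6 = -0.9010-0.4339i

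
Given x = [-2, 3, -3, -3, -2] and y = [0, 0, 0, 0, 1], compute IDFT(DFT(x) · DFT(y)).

(x ⊛ y)[n] = Σ(m=0 to 4) x[m] · y[(n-m) mod 5]

Computing each output sample:
(x ⊛ y)[0] = 3
(x ⊛ y)[1] = -3
(x ⊛ y)[2] = -3
(x ⊛ y)[3] = -2
(x ⊛ y)[4] = -2

x ⊛ y = [3, -3, -3, -2, -2]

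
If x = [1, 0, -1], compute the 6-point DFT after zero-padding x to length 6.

Original 3-point DFT: [0, 1.5000-0.8660i, 1.5000+0.8660i]
Zero-padded 6-point DFT provides frequency interpolation.

DFT_6([x, 0, ...]) = [0, 1.5000+0.8660i, 1.5000-0.8660i, 0, 1.5000+0.8660i, 1.5000-0.8660i]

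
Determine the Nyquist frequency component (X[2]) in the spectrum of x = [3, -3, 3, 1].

X[2] = Σ(n=0 to 3) x[n] · ω_4^(2n) where ω_4 = e^(-2πi/4)
= (3)·ω_4^0 + (-3)·ω_4^2 + (3)·ω_4^4 + (1)·ω_4^6

X[2] = 8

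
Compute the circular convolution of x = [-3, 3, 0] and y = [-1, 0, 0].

(x ⊛ y)[n] = Σ(m=0 to 2) x[m] · y[(n-m) mod 3]

Computing each output sample:
(x ⊛ y)[0] = 3
(x ⊛ y)[1] = -3
(x ⊛ y)[2] = 0

x ⊛ y = [3, -3, 0]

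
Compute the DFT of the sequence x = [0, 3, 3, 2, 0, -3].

X[k] = Σ(n=0 to 5) x[n] · ω_6^(nk)
where ω_6 = e^(-2πi/6)

Computing each X[k]:
X[0] = 5
X[1] = -3.5000-7.7942i
X[2] = 0.5000-2.5981i
X[3] = 1
X[4] = 0.5000+2.5981i
X[5] = -3.5000+7.7942i

X = [5, -3.5000-7.7942i, 0.5000-2.5981i, 1, 0.5000+2.5981i, -3.5000+7.7942i]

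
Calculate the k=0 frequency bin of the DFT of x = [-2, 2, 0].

X[0] = Σ(n=0 to 2) x[n] · ω_3^0 = Σ x[n]
= (-2) + (2) + (0)

X[0] = 0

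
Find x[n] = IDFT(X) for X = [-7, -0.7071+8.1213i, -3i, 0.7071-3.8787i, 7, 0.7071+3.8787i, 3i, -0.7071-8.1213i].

x[n] = (1/8) Σ(k=0 to 7) X[k] · e^(2πikn/8)

Computing each x[n]:
x[0] = 0
x[1] = -2
x[2] = -3
x[3] = -3
x[4] = 0
x[5] = 0
x[6] = 3
x[7] = -2

x = [0, -2, -3, -3, 0, 0, 3, -2]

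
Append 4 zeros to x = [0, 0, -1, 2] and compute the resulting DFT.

Original 4-point DFT: [1, 1+2i, -3, 1-2i]
Zero-padded 8-point DFT provides frequency interpolation.

DFT_8([x, 0, ...]) = [1, -1.4142-0.4142i, 1+2i, 1.4142-2.4142i, -3, 1.4142+2.4142i, 1-2i, -1.4142+0.4142i]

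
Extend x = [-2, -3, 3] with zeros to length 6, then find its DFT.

Original 3-point DFT: [-2, -2.0000+5.1962i, -2.0000-5.1962i]
Zero-padded 6-point DFT provides frequency interpolation.

DFT_6([x, 0, ...]) = [-2, -5, -2.0000+5.1962i, 4, -2.0000-5.1962i, -5]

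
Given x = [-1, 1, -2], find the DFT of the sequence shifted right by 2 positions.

Time shift by 2: X_shifted[k] = ω_3^(2k) · X[k]
Shifted x = [1, -2, -1]

DFT(x[n-2]) = [-2, 2.5000+0.8660i, 2.5000-0.8660i]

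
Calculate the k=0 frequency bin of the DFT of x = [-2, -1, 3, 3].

X[0] = Σ(n=0 to 3) x[n] · ω_4^0 = Σ x[n]
= (-2) + (-1) + (3) + (3)

X[0] = 3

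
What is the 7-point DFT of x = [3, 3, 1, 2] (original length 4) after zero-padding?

Original 4-point DFT: [9, 2-1i, -1, 2+1i]
Zero-padded 7-point DFT provides frequency interpolation.

DFT_7([x, 0, ...]) = [9, 2.8460-4.1882i, 2.6784-0.9272i, 0.4755-2.4697i, 0.4755+2.4697i, 2.6784+0.9272i, 2.8460+4.1882i]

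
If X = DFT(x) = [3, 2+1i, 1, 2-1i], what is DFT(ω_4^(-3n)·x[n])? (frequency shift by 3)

Modulation property: DFT(ω_4^(-3n)·x[n]) = X[(k-3) mod 4], so circularly shift X by 3 positions.

X[k-3] = [2+1i, 1, 2-1i, 3]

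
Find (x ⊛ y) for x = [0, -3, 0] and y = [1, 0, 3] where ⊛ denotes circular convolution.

(x ⊛ y)[n] = Σ(m=0 to 2) x[m] · y[(n-m) mod 3]

Computing each output sample:
(x ⊛ y)[0] = -9
(x ⊛ y)[1] = -3
(x ⊛ y)[2] = 0

x ⊛ y = [-9, -3, 0]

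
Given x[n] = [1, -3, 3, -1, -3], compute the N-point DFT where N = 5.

X[k] = Σ(n=0 to 4) x[n] · ω_5^(nk)
where ω_5 = e^(-2πi/5)

Computing each X[k]:
X[0] = -3
X[1] = -2.4721-2.3511i
X[2] = 6.4721+3.8042i
X[3] = 6.4721-3.8042i
X[4] = -2.4721+2.3511i

X = [-3, -2.4721-2.3511i, 6.4721+3.8042i, 6.4721-3.8042i, -2.4721+2.3511i]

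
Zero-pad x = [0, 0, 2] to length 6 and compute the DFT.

Original 3-point DFT: [2, -1.0000+1.7321i, -1.0000-1.7321i]
Zero-padded 6-point DFT provides frequency interpolation.

DFT_6([x, 0, ...]) = [2, -1.0000-1.7321i, -1.0000+1.7321i, 2, -1.0000-1.7321i, -1.0000+1.7321i]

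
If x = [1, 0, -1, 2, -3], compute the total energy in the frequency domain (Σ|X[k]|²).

Parseval: Σ|x[n]|² = (1/N)Σ|X[k]|², so Σ|X[k]|² = N·Σ|x[n]|² = 5·15.0000

Σ|X[k]|² = N·Σ|x[n]|² = 5·15.0000 = 75.0000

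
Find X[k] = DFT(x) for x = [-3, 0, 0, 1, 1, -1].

X[k] = Σ(n=0 to 5) x[n] · ω_6^(nk)
where ω_6 = e^(-2πi/6)

Computing each X[k]:
X[0] = -2
X[1] = -5
X[2] = -2.0000-1.7321i
X[3] = -2
X[4] = -2.0000+1.7321i
X[5] = -5

X = [-2, -5, -2.0000-1.7321i, -2, -2.0000+1.7321i, -5]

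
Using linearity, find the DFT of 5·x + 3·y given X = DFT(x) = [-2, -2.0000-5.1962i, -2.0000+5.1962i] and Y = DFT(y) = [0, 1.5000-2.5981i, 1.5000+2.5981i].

By linearity: DFT(5x + 3y) = 5·DFT(x) + 3·DFT(y)
= 5·[-2, -2.0000-5.1962i, -2.0000+5.1962i] + 3·[0, 1.5000-2.5981i, 1.5000+2.5981i]

Computing element-wise:
Z[0] = 5·(-2) + 3·(0) = -10
Z[1] = 5·(-2.0000-5.1962i) + 3·(1.5000-2.5981i) = -5.5000-33.7753i
Z[2] = 5·(-2.0000+5.1962i) + 3·(1.5000+2.5981i) = -5.5000+33.7753i

DFT(5x + 3y) = 5·X + 3·Y = [-10, -5.5000-33.7753i, -5.5000+33.7753i]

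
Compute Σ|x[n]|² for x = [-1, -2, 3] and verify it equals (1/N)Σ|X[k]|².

Time domain:
Σ|x[n]|² = |-1|² + |-2|² + |3|² = 14.0000

Frequency domain:
(1/3)Σ|X[k]|² = (1/3)(|0|² + |-1.5000+4.3301i|² + |-1.5000-4.3301i|²) = (1/3)·42.0000 = 14.0000

Both sides agree, confirming Parseval's theorem.

Σ|x[n]|² = (1/N)Σ|X[k]|² = 14.0000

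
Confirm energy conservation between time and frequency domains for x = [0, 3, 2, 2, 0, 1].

Time domain:
Σ|x[n]|² = |0|² + |3|² + |2|² + |2|² + |0|² + |1|² = 18.0000

Frequency domain:
(1/6)Σ|X[k]|² = (1/6)(|8|² + |-1.0000-3.4641i|² + |-1|² + |-4|² + |-1|² + |-1.0000+3.4641i|²) = (1/6)·108.0000 = 18.0000

Both sides agree, confirming Parseval's theorem.

Σ|x[n]|² = (1/N)Σ|X[k]|² = 18.0000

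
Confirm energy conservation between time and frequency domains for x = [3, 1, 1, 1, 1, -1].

Time domain:
Σ|x[n]|² = |3|² + |1|² + |1|² + |1|² + |1|² + |-1|² = 14.0000

Frequency domain:
(1/6)Σ|X[k]|² = (1/6)(|6|² + |1.0000-1.7321i|² + |3.0000-1.7321i|² + |4|² + |3.0000+1.7321i|² + |1.0000+1.7321i|²) = (1/6)·84.0000 = 14.0000

Both sides agree, confirming Parseval's theorem.

Σ|x[n]|² = (1/N)Σ|X[k]|² = 14.0000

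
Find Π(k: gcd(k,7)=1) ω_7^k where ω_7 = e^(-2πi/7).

The primitive 7th roots of unity are ω_7^k for k coprime to 7: k ∈ {1, 2, 3, 4, 5, 6}
Their product equals the constant term of the cyclotomic polynomial Φ_7(x) up to sign.
For n ≥ 3, the product of all primitive nth roots of unity is 1. (For n=1 it is 1; for n=2 it is -1.)

1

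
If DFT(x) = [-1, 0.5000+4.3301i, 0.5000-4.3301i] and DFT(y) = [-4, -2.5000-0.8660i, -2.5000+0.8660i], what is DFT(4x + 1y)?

By linearity: DFT(4x + 1y) = 4·DFT(x) + 1·DFT(y)
= 4·[-1, 0.5000+4.3301i, 0.5000-4.3301i] + 1·[-4, -2.5000-0.8660i, -2.5000+0.8660i]

Computing element-wise:
Z[0] = 4·(-1) + 1·(-4) = -8
Z[1] = 4·(0.5000+4.3301i) + 1·(-2.5000-0.8660i) = -0.5000+16.4544i
Z[2] = 4·(0.5000-4.3301i) + 1·(-2.5000+0.8660i) = -0.5000-16.4544i

DFT(4x + 1y) = 4·X + 1·Y = [-8, -0.5000+16.4544i, -0.5000-16.4544i]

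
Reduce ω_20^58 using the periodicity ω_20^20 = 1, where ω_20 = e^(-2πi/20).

Since ω_20^20 = 1, powers reduce modulo 20.
58 mod 20 = 18
So ω_20^58 = ω_20^18 = e^(-2πi·18/20)

ω_20^58 = ω_20^18 = 0.8090+0.5878i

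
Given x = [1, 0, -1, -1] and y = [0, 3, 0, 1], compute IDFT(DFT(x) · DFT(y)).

(x ⊛ y)[n] = Σ(m=0 to 3) x[m] · y[(n-m) mod 4]

Computing each output sample:
(x ⊛ y)[0] = -3
(x ⊛ y)[1] = 2
(x ⊛ y)[2] = -1
(x ⊛ y)[3] = -2

x ⊛ y = [-3, 2, -1, -2]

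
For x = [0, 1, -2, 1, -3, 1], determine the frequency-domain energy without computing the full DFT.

Parseval: Σ|x[n]|² = (1/N)Σ|X[k]|², so Σ|X[k]|² = N·Σ|x[n]|² = 6·16.0000

Σ|X[k]|² = N·Σ|x[n]|² = 6·16.0000 = 96.0000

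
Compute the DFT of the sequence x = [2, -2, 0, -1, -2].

X[k] = Σ(n=0 to 4) x[n] · ω_5^(nk)
where ω_5 = e^(-2πi/5)

Computing each X[k]:
X[0] = -3
X[1] = 1.5729-0.5878i
X[2] = 4.9271+0.9511i
X[3] = 4.9271-0.9511i
X[4] = 1.5729+0.5878i

X = [-3, 1.5729-0.5878i, 4.9271+0.9511i, 4.9271-0.9511i, 1.5729+0.5878i]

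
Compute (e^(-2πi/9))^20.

Since ω_9^9 = 1, powers reduce modulo 9.
20 mod 9 = 2
So ω_9^20 = ω_9^2 = e^(-2πi·2/9)

ω_9^20 = ω_9^2 = 0.1736-0.9848i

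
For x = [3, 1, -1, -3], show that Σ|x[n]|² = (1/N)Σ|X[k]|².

Time domain:
Σ|x[n]|² = |3|² + |1|² + |-1|² + |-3|² = 20.0000

Frequency domain:
(1/4)Σ|X[k]|² = (1/4)(|0|² + |4-4i|² + |4|² + |4+4i|²) = (1/4)·80.0000 = 20.0000

Both sides agree, confirming Parseval's theorem.

Σ|x[n]|² = (1/N)Σ|X[k]|² = 20.0000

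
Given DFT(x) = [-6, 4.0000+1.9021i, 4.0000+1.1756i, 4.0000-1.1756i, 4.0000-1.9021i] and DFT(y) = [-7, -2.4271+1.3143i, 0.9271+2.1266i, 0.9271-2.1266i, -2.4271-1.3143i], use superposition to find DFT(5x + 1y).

By linearity: DFT(5x + 1y) = 5·DFT(x) + 1·DFT(y)
= 5·[-6, 4.0000+1.9021i, 4.0000+1.1756i, 4.0000-1.1756i, 4.0000-1.9021i] + 1·[-7, -2.4271+1.3143i, 0.9271+2.1266i, 0.9271-2.1266i, -2.4271-1.3143i]

Computing element-wise:
Z[0] = 5·(-6) + 1·(-7) = -37
Z[1] = 5·(4.0000+1.9021i) + 1·(-2.4271+1.3143i) = 17.5729+10.8248i
Z[2] = 5·(4.0000+1.1756i) + 1·(0.9271+2.1266i) = 20.9271+8.0046i
Z[3] = 5·(4.0000-1.1756i) + 1·(0.9271-2.1266i) = 20.9271-8.0046i
Z[4] = 5·(4.0000-1.9021i) + 1·(-2.4271-1.3143i) = 17.5729-10.8248i

DFT(5x + 1y) = 5·X + 1·Y = [-37, 17.5729+10.8248i, 20.9271+8.0046i, 20.9271-8.0046i, 17.5729-10.8248i]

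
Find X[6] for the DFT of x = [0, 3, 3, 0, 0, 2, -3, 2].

X[6] = Σ(n=0 to 7) x[n] · ω_8^(6n) where ω_8 = e^(-2πi/8)
= (0)·ω_8^0 + (3)·ω_8^6 + (3)·ω_8^12 + (0)·ω_8^18 + (0)·ω_8^24 + (2)·ω_8^30 + (-3)·ω_8^36 + (2)·ω_8^42

X[6] = 3i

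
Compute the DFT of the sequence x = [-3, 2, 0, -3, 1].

X[k] = Σ(n=0 to 4) x[n] · ω_5^(nk)
where ω_5 = e^(-2πi/5)

Computing each X[k]:
X[0] = -3
X[1] = 0.3541-2.7144i
X[2] = -6.3541+2.2654i
X[3] = -6.3541-2.2654i
X[4] = 0.3541+2.7144i

X = [-3, 0.3541-2.7144i, -6.3541+2.2654i, -6.3541-2.2654i, 0.3541+2.7144i]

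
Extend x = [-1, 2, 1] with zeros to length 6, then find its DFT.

Original 3-point DFT: [2, -2.5000-0.8660i, -2.5000+0.8660i]
Zero-padded 6-point DFT provides frequency interpolation.

DFT_6([x, 0, ...]) = [2, -0.5000-2.5981i, -2.5000-0.8660i, -2, -2.5000+0.8660i, -0.5000+2.5981i]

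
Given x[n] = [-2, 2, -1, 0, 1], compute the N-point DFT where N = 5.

X[k] = Σ(n=0 to 4) x[n] · ω_5^(nk)
where ω_5 = e^(-2πi/5)

Computing each X[k]:
X[0] = 0
X[1] = -0.2639-0.3633i
X[2] = -4.7361-1.5388i
X[3] = -4.7361+1.5388i
X[4] = -0.2639+0.3633i

X = [0, -0.2639-0.3633i, -4.7361-1.5388i, -4.7361+1.5388i, -0.2639+0.3633i]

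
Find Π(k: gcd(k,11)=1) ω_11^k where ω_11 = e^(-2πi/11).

The primitive 11th roots of unity are ω_11^k for k coprime to 11: k ∈ {1, 2, 3, 4, 5, 6, 7, 8, 9, 10}
Their product equals the constant term of the cyclotomic polynomial Φ_11(x) up to sign.
For n ≥ 3, the product of all primitive nth roots of unity is 1. (For n=1 it is 1; for n=2 it is -1.)

1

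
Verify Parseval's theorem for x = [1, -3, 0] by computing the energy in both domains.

Time domain:
Σ|x[n]|² = |1|² + |-3|² + |0|² = 10.0000

Frequency domain:
(1/3)Σ|X[k]|² = (1/3)(|-2|² + |2.5000+2.5981i|² + |2.5000-2.5981i|²) = (1/3)·30.0000 = 10.0000

Both sides agree, confirming Parseval's theorem.

Σ|x[n]|² = (1/N)Σ|X[k]|² = 10.0000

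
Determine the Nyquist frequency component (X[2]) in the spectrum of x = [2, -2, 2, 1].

X[2] = Σ(n=0 to 3) x[n] · ω_4^(2n) where ω_4 = e^(-2πi/4)
= (2)·ω_4^0 + (-2)·ω_4^2 + (2)·ω_4^4 + (1)·ω_4^6

X[2] = 5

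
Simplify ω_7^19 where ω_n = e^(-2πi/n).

Since ω_7^7 = 1, powers reduce modulo 7.
19 mod 7 = 5
So ω_7^19 = ω_7^5 = e^(-2πi·5/7)

ω_7^19 = ω_7^5 = -0.2225+0.9749i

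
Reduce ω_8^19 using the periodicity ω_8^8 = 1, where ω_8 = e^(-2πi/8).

Since ω_8^8 = 1, powers reduce modulo 8.
19 mod 8 = 3
So ω_8^19 = ω_8^3 = e^(-2πi·3/8)

ω_8^19 = ω_8^3 = -0.7071-0.7071i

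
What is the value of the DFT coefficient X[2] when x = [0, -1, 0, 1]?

X[2] = Σ(n=0 to 3) x[n] · ω_4^(2n) where ω_4 = e^(-2πi/4)
= (0)·ω_4^0 + (-1)·ω_4^2 + (0)·ω_4^4 + (1)·ω_4^6

X[2] = 0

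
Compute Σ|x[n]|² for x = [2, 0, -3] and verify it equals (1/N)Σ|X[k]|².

Time domain:
Σ|x[n]|² = |2|² + |0|² + |-3|² = 13.0000

Frequency domain:
(1/3)Σ|X[k]|² = (1/3)(|-1|² + |3.5000-2.5981i|² + |3.5000+2.5981i|²) = (1/3)·39.0000 = 13.0000

Both sides agree, confirming Parseval's theorem.

Σ|x[n]|² = (1/N)Σ|X[k]|² = 13.0000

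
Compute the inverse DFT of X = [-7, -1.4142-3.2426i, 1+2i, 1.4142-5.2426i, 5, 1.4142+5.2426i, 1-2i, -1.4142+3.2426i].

x[n] = (1/8) Σ(k=0 to 7) X[k] · e^(2πikn/8)

Computing each x[n]:
x[0] = 0
x[1] = -1
x[2] = -1
x[3] = 1
x[4] = 0
x[5] = -3
x[6] = 0
x[7] = -3

x = [0, -1, -1, 1, 0, -3, 0, -3]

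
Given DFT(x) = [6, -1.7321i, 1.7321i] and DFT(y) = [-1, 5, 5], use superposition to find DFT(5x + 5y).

By linearity: DFT(5x + 5y) = 5·DFT(x) + 5·DFT(y)
= 5·[6, -1.7321i, 1.7321i] + 5·[-1, 5, 5]

Computing element-wise:
Z[0] = 5·(6) + 5·(-1) = 25
Z[1] = 5·(-1.7321i) + 5·(5) = 25.0000-8.6605i
Z[2] = 5·(1.7321i) + 5·(5) = 25.0000+8.6605i

DFT(5x + 5y) = 5·X + 5·Y = [25, 25.0000-8.6605i, 25.0000+8.6605i]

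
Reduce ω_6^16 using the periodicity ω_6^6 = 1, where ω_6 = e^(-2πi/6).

Since ω_6^6 = 1, powers reduce modulo 6.
16 mod 6 = 4
So ω_6^16 = ω_6^4 = e^(-2πi·4/6)

ω_6^16 = ω_6^4 = -0.5000+0.8660i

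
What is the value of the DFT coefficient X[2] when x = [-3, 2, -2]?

X[2] = Σ(n=0 to 2) x[n] · ω_3^(2n) where ω_3 = e^(-2πi/3)
= (-3)·ω_3^0 + (2)·ω_3^2 + (-2)·ω_3^4

X[2] = -3.0000+3.4641i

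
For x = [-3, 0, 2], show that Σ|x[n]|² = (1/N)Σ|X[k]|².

Time domain:
Σ|x[n]|² = |-3|² + |0|² + |2|² = 13.0000

Frequency domain:
(1/3)Σ|X[k]|² = (1/3)(|-1|² + |-4.0000+1.7321i|² + |-4.0000-1.7321i|²) = (1/3)·39.0000 = 13.0000

Both sides agree, confirming Parseval's theorem.

Σ|x[n]|² = (1/N)Σ|X[k]|² = 13.0000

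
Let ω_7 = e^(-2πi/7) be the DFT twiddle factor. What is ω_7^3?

ω_7^3 = e^(-2πi·3/7)
= cos(-2π·3/7) + i·sin(-2π·3/7)
= cos(-6π/7) + i·sin(-6π/7)

ω_7^3 = cos(-6π/7) + i·sin(-6π/7) = -0.9010-0.4339i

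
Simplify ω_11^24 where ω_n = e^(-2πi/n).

Since ω_11^11 = 1, powers reduce modulo 11.
24 mod 11 = 2
So ω_11^24 = ω_11^2 = e^(-2πi·2/11)

ω_11^24 = ω_11^2 = 0.4154-0.9096i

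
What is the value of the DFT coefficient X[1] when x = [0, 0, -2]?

X[1] = Σ(n=0 to 2) x[n] · ω_3^(1n) where ω_3 = e^(-2πi/3)
= (0)·ω_3^0 + (0)·ω_3^1 + (-2)·ω_3^2

X[1] = 1.0000-1.7321i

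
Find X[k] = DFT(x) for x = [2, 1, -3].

X[k] = Σ(n=0 to 2) x[n] · ω_3^(nk)
where ω_3 = e^(-2πi/3)

Computing each X[k]:
X[0] = 0
X[1] = 3.0000-3.4641i
X[2] = 3.0000+3.4641i

X = [0, 3.0000-3.4641i, 3.0000+3.4641i]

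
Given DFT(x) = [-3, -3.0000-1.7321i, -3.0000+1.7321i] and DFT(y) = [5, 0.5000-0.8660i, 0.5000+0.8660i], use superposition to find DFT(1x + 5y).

By linearity: DFT(1x + 5y) = 1·DFT(x) + 5·DFT(y)
= 1·[-3, -3.0000-1.7321i, -3.0000+1.7321i] + 5·[5, 0.5000-0.8660i, 0.5000+0.8660i]

Computing element-wise:
Z[0] = 1·(-3) + 5·(5) = 22
Z[1] = 1·(-3.0000-1.7321i) + 5·(0.5000-0.8660i) = -0.5000-6.0621i
Z[2] = 1·(-3.0000+1.7321i) + 5·(0.5000+0.8660i) = -0.5000+6.0621i

DFT(1x + 5y) = 1·X + 5·Y = [22, -0.5000-6.0621i, -0.5000+6.0621i]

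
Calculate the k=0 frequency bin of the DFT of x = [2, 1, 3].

X[0] = Σ(n=0 to 2) x[n] · ω_3^0 = Σ x[n]
= (2) + (1) + (3)

X[0] = 6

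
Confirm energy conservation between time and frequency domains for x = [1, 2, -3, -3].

Time domain:
Σ|x[n]|² = |1|² + |2|² + |-3|² + |-3|² = 23.0000

Frequency domain:
(1/4)Σ|X[k]|² = (1/4)(|-3|² + |4-5i|² + |-1|² + |4+5i|²) = (1/4)·92.0000 = 23.0000

Both sides agree, confirming Parseval's theorem.

Σ|x[n]|² = (1/N)Σ|X[k]|² = 23.0000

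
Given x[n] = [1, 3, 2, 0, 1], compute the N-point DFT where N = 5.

X[k] = Σ(n=0 to 4) x[n] · ω_5^(nk)
where ω_5 = e^(-2πi/5)

Computing each X[k]:
X[0] = 7
X[1] = 0.6180-3.0777i
X[2] = -1.6180+0.7265i
X[3] = -1.6180-0.7265i
X[4] = 0.6180+3.0777i

X = [7, 0.6180-3.0777i, -1.6180+0.7265i, -1.6180-0.7265i, 0.6180+3.0777i]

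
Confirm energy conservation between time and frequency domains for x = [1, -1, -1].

Time domain:
Σ|x[n]|² = |1|² + |-1|² + |-1|² = 3.0000

Frequency domain:
(1/3)Σ|X[k]|² = (1/3)(|-1|² + |2|² + |2|²) = (1/3)·9.0000 = 3.0000

Both sides agree, confirming Parseval's theorem.

Σ|x[n]|² = (1/N)Σ|X[k]|² = 3.0000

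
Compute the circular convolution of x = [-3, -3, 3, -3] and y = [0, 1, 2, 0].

(x ⊛ y)[n] = Σ(m=0 to 3) x[m] · y[(n-m) mod 4]

Computing each output sample:
(x ⊛ y)[0] = 3
(x ⊛ y)[1] = -9
(x ⊛ y)[2] = -9
(x ⊛ y)[3] = -3

x ⊛ y = [3, -9, -9, -3]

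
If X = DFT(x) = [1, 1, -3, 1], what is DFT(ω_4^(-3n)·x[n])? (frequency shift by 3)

Modulation property: DFT(ω_4^(-3n)·x[n]) = X[(k-3) mod 4], so circularly shift X by 3 positions.

X[k-3] = [1, -3, 1, 1]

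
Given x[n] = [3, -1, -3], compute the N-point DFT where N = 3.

X[k] = Σ(n=0 to 2) x[n] · ω_3^(nk)
where ω_3 = e^(-2πi/3)

Computing each X[k]:
X[0] = -1
X[1] = 5.0000-1.7321i
X[2] = 5.0000+1.7321i

X = [-1, 5.0000-1.7321i, 5.0000+1.7321i]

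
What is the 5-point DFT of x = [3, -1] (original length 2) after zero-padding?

Original 2-point DFT: [2, 4]
Zero-padded 5-point DFT provides frequency interpolation.

DFT_5([x, 0, ...]) = [2, 2.6910+0.9511i, 3.8090+0.5878i, 3.8090-0.5878i, 2.6910-0.9511i]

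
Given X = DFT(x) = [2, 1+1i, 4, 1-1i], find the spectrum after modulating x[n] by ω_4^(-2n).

Modulation property: DFT(ω_4^(-2n)·x[n]) = X[(k-2) mod 4], so circularly shift X by 2 positions.

X[k-2] = [4, 1-1i, 2, 1+1i]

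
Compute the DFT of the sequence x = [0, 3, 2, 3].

X[k] = Σ(n=0 to 3) x[n] · ω_4^(nk)
where ω_4 = e^(-2πi/4)

Computing each X[k]:
X[0] = 8
X[1] = -2
X[2] = -4
X[3] = -2

X = [8, -2, -4, -2]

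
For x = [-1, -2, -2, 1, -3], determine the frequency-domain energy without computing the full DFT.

Parseval: Σ|x[n]|² = (1/N)Σ|X[k]|², so Σ|X[k]|² = N·Σ|x[n]|² = 5·19.0000

Σ|X[k]|² = N·Σ|x[n]|² = 5·19.0000 = 95.0000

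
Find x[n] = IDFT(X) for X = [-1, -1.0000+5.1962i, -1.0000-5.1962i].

x[n] = (1/3) Σ(k=0 to 2) X[k] · e^(2πikn/3)

Computing each x[n]:
x[0] = -1
x[1] = -3
x[2] = 3

x = [-1, -3, 3]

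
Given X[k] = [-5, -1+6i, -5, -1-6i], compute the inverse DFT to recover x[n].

x[n] = (1/4) Σ(k=0 to 3) X[k] · e^(2πikn/4)

Computing each x[n]:
x[0] = -3
x[1] = -3
x[2] = -2
x[3] = 3

x = [-3, -3, -2, 3]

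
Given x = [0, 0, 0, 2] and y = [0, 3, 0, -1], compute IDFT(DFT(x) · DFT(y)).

(x ⊛ y)[n] = Σ(m=0 to 3) x[m] · y[(n-m) mod 4]

Computing each output sample:
(x ⊛ y)[0] = 6
(x ⊛ y)[1] = 0
(x ⊛ y)[2] = -2
(x ⊛ y)[3] = 0

x ⊛ y = [6, 0, -2, 0]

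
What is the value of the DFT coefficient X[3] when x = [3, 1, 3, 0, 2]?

X[3] = Σ(n=0 to 4) x[n] · ω_5^(3n) where ω_5 = e^(-2πi/5)
= (3)·ω_5^0 + (1)·ω_5^3 + (3)·ω_5^6 + (0)·ω_5^9 + (2)·ω_5^12

X[3] = 1.5000-3.4410i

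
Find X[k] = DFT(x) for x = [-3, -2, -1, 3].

X[k] = Σ(n=0 to 3) x[n] · ω_4^(nk)
where ω_4 = e^(-2πi/4)

Computing each X[k]:
X[0] = -3
X[1] = -2+5i
X[2] = -5
X[3] = -2-5i

X = [-3, -2+5i, -5, -2-5i]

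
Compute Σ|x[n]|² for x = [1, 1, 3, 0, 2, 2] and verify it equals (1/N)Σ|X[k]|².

Time domain:
Σ|x[n]|² = |1|² + |1|² + |3|² + |0|² + |2|² + |2|² = 19.0000

Frequency domain:
(1/6)Σ|X[k]|² = (1/6)(|9|² + |0|² + |-3.0000+1.7321i|² + |3|² + |-3.0000-1.7321i|² + |0|²) = (1/6)·114.0000 = 19.0000

Both sides agree, confirming Parseval's theorem.

Σ|x[n]|² = (1/N)Σ|X[k]|² = 19.0000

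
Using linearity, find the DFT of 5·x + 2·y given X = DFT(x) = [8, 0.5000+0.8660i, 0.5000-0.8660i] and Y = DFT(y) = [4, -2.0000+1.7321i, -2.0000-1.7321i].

By linearity: DFT(5x + 2y) = 5·DFT(x) + 2·DFT(y)
= 5·[8, 0.5000+0.8660i, 0.5000-0.8660i] + 2·[4, -2.0000+1.7321i, -2.0000-1.7321i]

Computing element-wise:
Z[0] = 5·(8) + 2·(4) = 48
Z[1] = 5·(0.5000+0.8660i) + 2·(-2.0000+1.7321i) = -1.5000+7.7942i
Z[2] = 5·(0.5000-0.8660i) + 2·(-2.0000-1.7321i) = -1.5000-7.7942i

DFT(5x + 2y) = 5·X + 2·Y = [48, -1.5000+7.7942i, -1.5000-7.7942i]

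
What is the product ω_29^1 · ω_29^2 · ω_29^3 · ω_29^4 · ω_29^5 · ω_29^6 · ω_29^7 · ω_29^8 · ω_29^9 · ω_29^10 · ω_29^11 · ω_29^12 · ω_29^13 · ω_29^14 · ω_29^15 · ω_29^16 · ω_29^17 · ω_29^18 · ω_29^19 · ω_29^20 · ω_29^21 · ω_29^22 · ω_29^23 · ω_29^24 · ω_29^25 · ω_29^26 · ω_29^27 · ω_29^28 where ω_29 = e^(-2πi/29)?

The primitive 29th roots of unity are ω_29^k for k coprime to 29: k ∈ {1, 2, 3, 4, 5, 6, 7, 8, 9, 10, 11, 12, 13, 14, 15, 16, 17, 18, 19, 20, 21, 22, 23, 24, 25, 26, 27, 28}
Their product equals the constant term of the cyclotomic polynomial Φ_29(x) up to sign.
For n ≥ 3, the product of all primitive nth roots of unity is 1. (For n=1 it is 1; for n=2 it is -1.)

1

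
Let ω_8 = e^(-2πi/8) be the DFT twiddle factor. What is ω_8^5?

ω_8^5 = e^(-2πi·5/8)
= cos(-2π·5/8) + i·sin(-2π·5/8)
= cos(-10π/8) + i·sin(-10π/8)

ω_8^5 = cos(-10π/8) + i·sin(-10π/8) = -0.7071+0.7071i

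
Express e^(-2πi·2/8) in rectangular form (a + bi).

ω_8^2 = e^(-2πi·2/8)
= cos(-2π·2/8) + i·sin(-2π·2/8)
= cos(-4π/8) + i·sin(-4π/8)

ω_8^2 = cos(-4π/8) + i·sin(-4π/8) = -1i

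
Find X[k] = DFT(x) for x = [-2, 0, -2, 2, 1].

X[k] = Σ(n=0 to 4) x[n] · ω_5^(nk)
where ω_5 = e^(-2πi/5)

Computing each X[k]:
X[0] = -1
X[1] = -1.6910+3.3022i
X[2] = -2.8090-3.2164i
X[3] = -2.8090+3.2164i
X[4] = -1.6910-3.3022i

X = [-1, -1.6910+3.3022i, -2.8090-3.2164i, -2.8090+3.2164i, -1.6910-3.3022i]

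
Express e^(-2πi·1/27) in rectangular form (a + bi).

ω_27^1 = e^(-2πi·1/27)
= cos(-2π·1/27) + i·sin(-2π·1/27)
= cos(-2π/27) + i·sin(-2π/27)

ω_27^1 = cos(-2π/27) + i·sin(-2π/27) = 0.9730-0.2306i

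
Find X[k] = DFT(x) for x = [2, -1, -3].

X[k] = Σ(n=0 to 2) x[n] · ω_3^(nk)
where ω_3 = e^(-2πi/3)

Computing each X[k]:
X[0] = -2
X[1] = 4.0000-1.7321i
X[2] = 4.0000+1.7321i

X = [-2, 4.0000-1.7321i, 4.0000+1.7321i]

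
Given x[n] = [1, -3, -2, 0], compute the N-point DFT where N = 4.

X[k] = Σ(n=0 to 3) x[n] · ω_4^(nk)
where ω_4 = e^(-2πi/4)

Computing each X[k]:
X[0] = -4
X[1] = 3+3i
X[2] = 2
X[3] = 3-3i

X = [-4, 3+3i, 2, 3-3i]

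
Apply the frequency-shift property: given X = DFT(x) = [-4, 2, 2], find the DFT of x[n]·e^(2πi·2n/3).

Modulation property: DFT(ω_3^(-2n)·x[n]) = X[(k-2) mod 3], so circularly shift X by 2 positions.

X[k-2] = [2, 2, -4]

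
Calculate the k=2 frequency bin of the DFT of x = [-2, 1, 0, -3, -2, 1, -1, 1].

X[2] = Σ(n=0 to 7) x[n] · ω_8^(2n) where ω_8 = e^(-2πi/8)
= (-2)·ω_8^0 + (1)·ω_8^2 + (0)·ω_8^4 + (-3)·ω_8^6 + (-2)·ω_8^8 + (1)·ω_8^10 + (-1)·ω_8^12 + (1)·ω_8^14

X[2] = -3-4i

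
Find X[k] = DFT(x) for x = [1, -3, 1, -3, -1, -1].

X[k] = Σ(n=0 to 5) x[n] · ω_6^(nk)
where ω_6 = e^(-2πi/6)

Computing each X[k]:
X[0] = -6
X[1] = 2
X[2] = 3.4641i
X[3] = 8
X[4] = -3.4641i
X[5] = 2

X = [-6, 2, 3.4641i, 8, -3.4641i, 2]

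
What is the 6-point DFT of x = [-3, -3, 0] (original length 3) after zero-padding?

Original 3-point DFT: [-6, -1.5000+2.5981i, -1.5000-2.5981i]
Zero-padded 6-point DFT provides frequency interpolation.

DFT_6([x, 0, ...]) = [-6, -4.5000+2.5981i, -1.5000+2.5981i, 0, -1.5000-2.5981i, -4.5000-2.5981i]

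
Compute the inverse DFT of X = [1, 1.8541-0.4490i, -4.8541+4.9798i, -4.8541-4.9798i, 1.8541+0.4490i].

x[n] = (1/5) Σ(k=0 to 4) X[k] · e^(2πikn/5)

Computing each x[n]:
x[0] = -1
x[1] = 1
x[2] = 1
x[3] = -3
x[4] = 3

x = [-1, 1, 1, -3, 3]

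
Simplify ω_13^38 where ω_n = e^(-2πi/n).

Since ω_13^13 = 1, powers reduce modulo 13.
38 mod 13 = 12
So ω_13^38 = ω_13^12 = e^(-2πi·12/13)

ω_13^38 = ω_13^12 = 0.8855+0.4647i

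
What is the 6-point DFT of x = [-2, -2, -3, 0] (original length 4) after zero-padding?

Original 4-point DFT: [-7, 1+2i, -3, 1-2i]
Zero-padded 6-point DFT provides frequency interpolation.

DFT_6([x, 0, ...]) = [-7, -1.5000+4.3301i, 0.5000-0.8660i, -3, 0.5000+0.8660i, -1.5000-4.3301i]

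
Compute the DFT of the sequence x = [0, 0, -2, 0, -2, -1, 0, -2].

X[k] = Σ(n=0 to 7) x[n] · ω_8^(nk)
where ω_8 = e^(-2πi/8)

Computing each X[k]:
X[0] = -7
X[1] = 1.2929-0.1213i
X[2] = -1i
X[3] = 2.7071-4.1213i
X[4] = -1
X[5] = 2.7071+4.1213i
X[6] = 1i
X[7] = 1.2929+0.1213i

X = [-7, 1.2929-0.1213i, -1i, 2.7071-4.1213i, -1, 2.7071+4.1213i, 1i, 1.2929+0.1213i]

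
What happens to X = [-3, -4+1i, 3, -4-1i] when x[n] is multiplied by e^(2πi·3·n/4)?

Modulation property: DFT(ω_4^(-3n)·x[n]) = X[(k-3) mod 4], so circularly shift X by 3 positions.

X[k-3] = [-4+1i, 3, -4-1i, -3]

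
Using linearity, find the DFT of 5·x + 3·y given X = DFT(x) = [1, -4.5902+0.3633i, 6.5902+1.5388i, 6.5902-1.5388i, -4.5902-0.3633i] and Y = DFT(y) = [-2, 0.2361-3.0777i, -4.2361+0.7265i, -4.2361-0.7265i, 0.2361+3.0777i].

By linearity: DFT(5x + 3y) = 5·DFT(x) + 3·DFT(y)
= 5·[1, -4.5902+0.3633i, 6.5902+1.5388i, 6.5902-1.5388i, -4.5902-0.3633i] + 3·[-2, 0.2361-3.0777i, -4.2361+0.7265i, -4.2361-0.7265i, 0.2361+3.0777i]

Computing element-wise:
Z[0] = 5·(1) + 3·(-2) = -1
Z[1] = 5·(-4.5902+0.3633i) + 3·(0.2361-3.0777i) = -22.2427-7.4166i
Z[2] = 5·(6.5902+1.5388i) + 3·(-4.2361+0.7265i) = 20.2427+9.8735i
Z[3] = 5·(6.5902-1.5388i) + 3·(-4.2361-0.7265i) = 20.2427-9.8735i
Z[4] = 5·(-4.5902-0.3633i) + 3·(0.2361+3.0777i) = -22.2427+7.4166i

DFT(5x + 3y) = 5·X + 3·Y = [-1, -22.2427-7.4166i, 20.2427+9.8735i, 20.2427-9.8735i, -22.2427+7.4166i]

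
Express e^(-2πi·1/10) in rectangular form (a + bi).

ω_10^1 = e^(-2πi·1/10)
= cos(-2π·1/10) + i·sin(-2π·1/10)
= cos(-2π/10) + i·sin(-2π/10)

ω_10^1 = cos(-2π/10) + i·sin(-2π/10) = 0.8090-0.5878i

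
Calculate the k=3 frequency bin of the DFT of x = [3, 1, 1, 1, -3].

X[3] = Σ(n=0 to 4) x[n] · ω_5^(3n) where ω_5 = e^(-2πi/5)
= (3)·ω_5^0 + (1)·ω_5^3 + (1)·ω_5^6 + (1)·ω_5^9 + (-3)·ω_5^12

X[3] = 5.2361+2.3511i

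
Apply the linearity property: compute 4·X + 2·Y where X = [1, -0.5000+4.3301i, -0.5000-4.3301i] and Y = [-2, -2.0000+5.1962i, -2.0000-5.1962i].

By linearity: DFT(4x + 2y) = 4·DFT(x) + 2·DFT(y)
= 4·[1, -0.5000+4.3301i, -0.5000-4.3301i] + 2·[-2, -2.0000+5.1962i, -2.0000-5.1962i]

Computing element-wise:
Z[0] = 4·(1) + 2·(-2) = 0
Z[1] = 4·(-0.5000+4.3301i) + 2·(-2.0000+5.1962i) = -6.0000+27.7128i
Z[2] = 4·(-0.5000-4.3301i) + 2·(-2.0000-5.1962i) = -6.0000-27.7128i

DFT(4x + 2y) = 4·X + 2·Y = [0, -6.0000+27.7128i, -6.0000-27.7128i]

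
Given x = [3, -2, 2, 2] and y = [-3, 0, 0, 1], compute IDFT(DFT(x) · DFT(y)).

(x ⊛ y)[n] = Σ(m=0 to 3) x[m] · y[(n-m) mod 4]

Computing each output sample:
(x ⊛ y)[0] = -11
(x ⊛ y)[1] = 8
(x ⊛ y)[2] = -4
(x ⊛ y)[3] = -3

x ⊛ y = [-11, 8, -4, -3]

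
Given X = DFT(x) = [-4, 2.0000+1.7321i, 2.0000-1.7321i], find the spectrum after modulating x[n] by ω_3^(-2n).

Modulation property: DFT(ω_3^(-2n)·x[n]) = X[(k-2) mod 3], so circularly shift X by 2 positions.

X[k-2] = [2.0000+1.7321i, 2.0000-1.7321i, -4]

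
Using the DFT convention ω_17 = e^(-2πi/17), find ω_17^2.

ω_17^2 = e^(-2πi·2/17)
= cos(-2π·2/17) + i·sin(-2π·2/17)
= cos(-4π/17) + i·sin(-4π/17)

ω_17^2 = cos(-4π/17) + i·sin(-4π/17) = 0.7390-0.6737i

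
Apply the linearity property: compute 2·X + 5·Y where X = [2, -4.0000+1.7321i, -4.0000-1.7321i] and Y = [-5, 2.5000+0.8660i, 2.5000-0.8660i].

By linearity: DFT(2x + 5y) = 2·DFT(x) + 5·DFT(y)
= 2·[2, -4.0000+1.7321i, -4.0000-1.7321i] + 5·[-5, 2.5000+0.8660i, 2.5000-0.8660i]

Computing element-wise:
Z[0] = 2·(2) + 5·(-5) = -21
Z[1] = 2·(-4.0000+1.7321i) + 5·(2.5000+0.8660i) = 4.5000+7.7942i
Z[2] = 2·(-4.0000-1.7321i) + 5·(2.5000-0.8660i) = 4.5000-7.7942i

DFT(2x + 5y) = 2·X + 5·Y = [-21, 4.5000+7.7942i, 4.5000-7.7942i]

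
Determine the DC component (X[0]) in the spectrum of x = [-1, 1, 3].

X[0] = Σ(n=0 to 2) x[n] · ω_3^0 = Σ x[n]
= (-1) + (1) + (3)

X[0] = 3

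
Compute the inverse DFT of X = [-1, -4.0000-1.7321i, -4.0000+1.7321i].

x[n] = (1/3) Σ(k=0 to 2) X[k] · e^(2πikn/3)

Computing each x[n]:
x[0] = -3
x[1] = 2
x[2] = 0

x = [-3, 2, 0]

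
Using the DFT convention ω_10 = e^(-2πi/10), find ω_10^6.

ω_10^6 = e^(-2πi·6/10)
= cos(-2π·6/10) + i·sin(-2π·6/10)
= cos(-12π/10) + i·sin(-12π/10)

ω_10^6 = cos(-12π/10) + i·sin(-12π/10) = -0.8090+0.5878i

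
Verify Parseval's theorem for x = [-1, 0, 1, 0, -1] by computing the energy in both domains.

Time domain:
Σ|x[n]|² = |-1|² + |0|² + |1|² + |0|² + |-1|² = 3.0000

Frequency domain:
(1/5)Σ|X[k]|² = (1/5)(|-1|² + |-2.1180-1.5388i|² + |0.1180+0.3633i|² + |0.1180-0.3633i|² + |-2.1180+1.5388i|²) = (1/5)·15.0000 = 3.0000

Both sides agree, confirming Parseval's theorem.

Σ|x[n]|² = (1/N)Σ|X[k]|² = 3.0000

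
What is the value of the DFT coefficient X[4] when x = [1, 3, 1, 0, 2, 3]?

X[4] = Σ(n=0 to 5) x[n] · ω_6^(4n) where ω_6 = e^(-2πi/6)
= (1)·ω_6^0 + (3)·ω_6^4 + (1)·ω_6^8 + (0)·ω_6^12 + (2)·ω_6^16 + (3)·ω_6^20

X[4] = -3.5000+0.8660i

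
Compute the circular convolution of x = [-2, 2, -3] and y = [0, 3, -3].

(x ⊛ y)[n] = Σ(m=0 to 2) x[m] · y[(n-m) mod 3]

Computing each output sample:
(x ⊛ y)[0] = -15
(x ⊛ y)[1] = 3
(x ⊛ y)[2] = 12

x ⊛ y = [-15, 3, 12]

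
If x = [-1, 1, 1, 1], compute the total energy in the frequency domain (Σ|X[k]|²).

Parseval: Σ|x[n]|² = (1/N)Σ|X[k]|², so Σ|X[k]|² = N·Σ|x[n]|² = 4·4.0000

Σ|X[k]|² = N·Σ|x[n]|² = 4·4.0000 = 16.0000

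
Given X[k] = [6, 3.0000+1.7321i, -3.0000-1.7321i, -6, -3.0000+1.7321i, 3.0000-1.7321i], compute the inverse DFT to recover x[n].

x[n] = (1/6) Σ(k=0 to 5) X[k] · e^(2πikn/6)

Computing each x[n]:
x[0] = 0
x[1] = 3
x[2] = -1
x[3] = 0
x[4] = 1
x[5] = 3

x = [0, 3, -1, 0, 1, 3]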